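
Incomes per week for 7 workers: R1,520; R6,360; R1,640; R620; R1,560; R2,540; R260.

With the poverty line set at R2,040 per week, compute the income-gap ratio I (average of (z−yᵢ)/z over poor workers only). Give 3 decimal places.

Poor units: R260, R620, R1,520, R1,560, R1,640 (q = 5 of N = 7).
Shortfall ratios (z−y)/z: 0.8725, 0.6961, 0.2549, 0.2353, 0.1961; sum = 2.254902.
The income-gap ratio divides by q (the poor only): 2.254902 / 5 = 0.451.

0.451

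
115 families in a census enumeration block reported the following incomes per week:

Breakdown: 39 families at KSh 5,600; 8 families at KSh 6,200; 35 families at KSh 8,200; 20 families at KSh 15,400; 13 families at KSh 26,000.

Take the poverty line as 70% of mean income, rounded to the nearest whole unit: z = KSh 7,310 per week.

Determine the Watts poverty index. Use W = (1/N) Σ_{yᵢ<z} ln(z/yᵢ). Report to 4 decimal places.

0.1018

Below the line: 39×KSh 5,600, 8×KSh 6,200 (q = 47 of N = 115).
Log gaps: ln(7310/5600) = 0.2665 (×39); ln(7310/6200) = 0.1647 (×8).
W = 11.710142 / 115 = 0.1018.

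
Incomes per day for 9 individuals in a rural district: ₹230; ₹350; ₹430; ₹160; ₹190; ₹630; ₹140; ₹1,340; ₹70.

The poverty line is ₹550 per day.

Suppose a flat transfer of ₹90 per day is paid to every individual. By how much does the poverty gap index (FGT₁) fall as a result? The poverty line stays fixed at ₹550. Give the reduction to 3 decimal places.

Before: below the line — ₹70, ₹140, ₹160, ₹190, ₹230, ₹350, ₹430; poverty gap index (FGT₁) = 0.46061.
After the ₹90 transfer: below the line — ₹160, ₹230, ₹250, ₹280, ₹320, ₹440, ₹520; poverty gap index (FGT₁) = 0.33333.
Reduction = 0.46061 − 0.33333 = 0.127.

0.127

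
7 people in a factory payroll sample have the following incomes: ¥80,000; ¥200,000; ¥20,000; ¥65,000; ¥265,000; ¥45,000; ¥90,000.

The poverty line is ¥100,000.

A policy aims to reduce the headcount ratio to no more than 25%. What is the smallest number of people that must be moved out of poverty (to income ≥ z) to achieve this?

Currently q = 5 of N = 7 are below the line (H = 0.714).
A headcount ratio of at most 25% allows at most ⌊0.25 × 7⌋ = 1 poor people.
So at least 5 − 1 = 4 must be lifted.

4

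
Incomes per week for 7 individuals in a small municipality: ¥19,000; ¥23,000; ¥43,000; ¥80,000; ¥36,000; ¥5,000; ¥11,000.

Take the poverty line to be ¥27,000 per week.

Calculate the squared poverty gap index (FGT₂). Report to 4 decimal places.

0.1607

Below z: ¥5,000, ¥11,000, ¥19,000, ¥23,000 (q = 4 of N = 7).
Shortfall ratios: (27000−5000)/27000 = 0.8148; (27000−11000)/27000 = 0.5926; (27000−19000)/27000 = 0.2963; (27000−23000)/27000 = 0.1481.
Squared: 0.6639; 0.3512; 0.0878; 0.0219.
Sum = 1.124829; P₂ = 1.124829 / 7 = 0.1607.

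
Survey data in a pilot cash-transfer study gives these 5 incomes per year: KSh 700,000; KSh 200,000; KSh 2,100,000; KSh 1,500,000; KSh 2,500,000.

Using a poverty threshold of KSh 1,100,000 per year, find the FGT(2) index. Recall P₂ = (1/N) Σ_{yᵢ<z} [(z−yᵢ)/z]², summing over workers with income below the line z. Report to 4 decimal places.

Incomes under z: KSh 200,000, KSh 700,000 (q = 2 of N = 5).
Gap ratios (z−y)/z: (1100000−200000)/1100000 = 0.8182; (1100000−700000)/1100000 = 0.3636.
Squared: 0.6694; 0.1322.
Sum = 0.801653; P₂ = 0.801653 / 5 = 0.1603.

0.1603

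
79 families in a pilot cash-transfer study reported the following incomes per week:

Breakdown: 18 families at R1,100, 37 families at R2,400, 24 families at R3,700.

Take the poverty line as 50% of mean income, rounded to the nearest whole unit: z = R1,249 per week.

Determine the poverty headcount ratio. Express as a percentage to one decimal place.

22.8%

18 of the 79 families have income below R1,249.
H = 18/79 = 22.8%.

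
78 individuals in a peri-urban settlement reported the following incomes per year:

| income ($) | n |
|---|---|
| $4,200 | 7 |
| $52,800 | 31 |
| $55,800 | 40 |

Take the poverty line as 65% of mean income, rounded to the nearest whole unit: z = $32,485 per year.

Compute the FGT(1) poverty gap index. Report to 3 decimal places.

0.078

Poor units: 7×$4,200 (q = 7 of N = 78).
Normalized shortfalls: (32485−4200)/32485 = 0.8707 (×7).
Σ = 6.094967. Dividing by the full population N = 78 gives P₁ = 0.078.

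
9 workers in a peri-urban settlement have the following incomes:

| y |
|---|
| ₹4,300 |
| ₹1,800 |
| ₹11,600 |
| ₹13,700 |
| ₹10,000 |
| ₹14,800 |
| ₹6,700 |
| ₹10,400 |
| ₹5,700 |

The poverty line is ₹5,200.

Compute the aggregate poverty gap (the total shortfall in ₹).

Below the line: ₹1,800, ₹4,300 (q = 2 of N = 9).
Individual gaps: 5200−1800 = 3400; 5200−4300 = 900.
Aggregate gap = ₹4,300.

₹4,300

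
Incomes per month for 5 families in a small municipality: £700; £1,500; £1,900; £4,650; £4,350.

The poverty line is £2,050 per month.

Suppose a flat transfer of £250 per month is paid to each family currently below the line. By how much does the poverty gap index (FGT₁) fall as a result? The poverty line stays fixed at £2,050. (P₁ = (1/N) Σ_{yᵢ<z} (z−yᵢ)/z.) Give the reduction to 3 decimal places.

0.063

Before: below the line — £700, £1,500, £1,900; poverty gap index (FGT₁) = 0.20000.
After the £250 transfer: below the line — £950, £1,750; poverty gap index (FGT₁) = 0.13659.
Reduction = 0.20000 − 0.13659 = 0.063.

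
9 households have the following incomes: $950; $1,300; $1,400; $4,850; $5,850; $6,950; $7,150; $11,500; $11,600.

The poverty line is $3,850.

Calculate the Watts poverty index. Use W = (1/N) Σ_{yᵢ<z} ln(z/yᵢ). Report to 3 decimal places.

0.389

Incomes under z: $950, $1,300, $1,400 (q = 3 of N = 9).
Log shortfalls: ln(3850/950) = 1.3994; ln(3850/1300) = 1.0857; ln(3850/1400) = 1.0116.
W = 3.496676 / 9 = 0.389.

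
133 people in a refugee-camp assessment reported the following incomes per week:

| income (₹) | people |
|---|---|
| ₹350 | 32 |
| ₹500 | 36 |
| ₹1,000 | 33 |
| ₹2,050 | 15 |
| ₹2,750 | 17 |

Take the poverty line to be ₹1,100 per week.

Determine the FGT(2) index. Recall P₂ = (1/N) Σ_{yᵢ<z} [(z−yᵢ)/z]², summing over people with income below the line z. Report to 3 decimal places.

Below z: 32×₹350, 36×₹500, 33×₹1,000 (q = 101 of N = 133).
Normalized shortfalls: (1100−350)/1100 = 0.6818 (×32); (1100−500)/1100 = 0.5455 (×36); (1100−1000)/1100 = 0.0909 (×33).
Squared: 0.4649 (×32); 0.2975 (×36); 0.0083 (×33).
Sum = 25.859504; P₂ = 25.859504 / 133 = 0.194.

0.194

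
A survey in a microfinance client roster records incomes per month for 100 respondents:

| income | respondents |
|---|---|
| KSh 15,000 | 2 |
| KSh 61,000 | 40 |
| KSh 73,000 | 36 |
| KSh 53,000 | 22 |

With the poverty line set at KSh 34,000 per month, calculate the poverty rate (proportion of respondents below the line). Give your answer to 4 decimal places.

0.0200

2 of the 100 respondents have income below KSh 34,000.
H = 2/100 = 0.0200.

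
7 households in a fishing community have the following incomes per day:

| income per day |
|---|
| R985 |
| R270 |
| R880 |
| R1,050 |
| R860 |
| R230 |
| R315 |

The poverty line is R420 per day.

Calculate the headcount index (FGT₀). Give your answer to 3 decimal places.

0.429

3 of the 7 households have income below R420.
H = 3/7 = 0.429.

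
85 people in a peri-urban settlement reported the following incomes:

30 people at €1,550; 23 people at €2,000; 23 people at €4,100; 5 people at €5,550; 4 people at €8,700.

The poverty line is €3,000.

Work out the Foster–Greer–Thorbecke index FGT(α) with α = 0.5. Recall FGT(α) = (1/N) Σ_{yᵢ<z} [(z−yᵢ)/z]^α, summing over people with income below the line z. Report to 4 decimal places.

Incomes under z: 30×€1,550, 23×€2,000 (q = 53 of N = 85).
Shortfall ratios: (3000−1550)/3000 = 0.4833 (×30); (3000−2000)/3000 = 0.3333 (×23).
Raised to α = 0.5: 0.69522 (×30); 0.57735 (×23).
Sum = 34.135710; FGT(0.5) = 34.135710 / 85 = 0.4016.

0.4016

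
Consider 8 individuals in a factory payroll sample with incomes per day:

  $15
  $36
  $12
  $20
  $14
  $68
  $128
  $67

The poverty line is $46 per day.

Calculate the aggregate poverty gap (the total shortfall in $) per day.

Below the line: $12, $14, $15, $20, $36 (q = 5 of N = 8).
Individual gaps: 46−12 = 34; 46−14 = 32; 46−15 = 31; 46−20 = 26; 46−36 = 10.
Aggregate gap = $133.

$133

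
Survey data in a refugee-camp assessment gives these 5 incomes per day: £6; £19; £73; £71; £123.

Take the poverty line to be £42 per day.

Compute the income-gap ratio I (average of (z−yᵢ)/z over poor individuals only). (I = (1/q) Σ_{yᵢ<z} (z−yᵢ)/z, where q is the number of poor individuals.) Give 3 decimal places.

Incomes under z: £6, £19 (q = 2 of N = 5).
Relative gaps: 0.8571, 0.5476; sum = 1.404762.
I averages over the q = 2 poor units only: 1.404762 / 2 = 0.702.

0.702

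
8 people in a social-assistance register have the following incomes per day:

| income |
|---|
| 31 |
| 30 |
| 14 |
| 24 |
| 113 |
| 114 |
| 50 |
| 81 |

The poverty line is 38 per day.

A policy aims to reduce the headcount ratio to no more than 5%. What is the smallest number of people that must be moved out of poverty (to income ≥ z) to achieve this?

4

Currently q = 4 of N = 8 are below the line (H = 0.500).
A headcount ratio of at most 5% allows at most ⌊0.05 × 8⌋ = 0 poor people.
So at least 4 − 0 = 4 must be lifted.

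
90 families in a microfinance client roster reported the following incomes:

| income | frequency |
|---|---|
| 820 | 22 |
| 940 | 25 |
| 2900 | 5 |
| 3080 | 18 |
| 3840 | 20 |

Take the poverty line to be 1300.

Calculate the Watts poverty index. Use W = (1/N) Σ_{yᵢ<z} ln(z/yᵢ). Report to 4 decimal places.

Poor units: 22×820, 25×940 (q = 47 of N = 90).
ln(z/y) terms: ln(1300/820) = 0.4608 (×22); ln(1300/940) = 0.3242 (×25).
W = 18.243926 / 90 = 0.2027.

0.2027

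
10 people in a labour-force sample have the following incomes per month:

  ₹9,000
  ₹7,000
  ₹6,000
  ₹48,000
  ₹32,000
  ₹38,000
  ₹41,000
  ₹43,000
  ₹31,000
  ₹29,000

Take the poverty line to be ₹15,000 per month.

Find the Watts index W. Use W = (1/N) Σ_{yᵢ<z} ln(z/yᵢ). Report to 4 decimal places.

0.2189

Below the line: ₹6,000, ₹7,000, ₹9,000 (q = 3 of N = 10).
Log gaps: ln(15000/6000) = 0.9163; ln(15000/7000) = 0.7621; ln(15000/9000) = 0.5108.
W = 2.189256 / 10 = 0.2189.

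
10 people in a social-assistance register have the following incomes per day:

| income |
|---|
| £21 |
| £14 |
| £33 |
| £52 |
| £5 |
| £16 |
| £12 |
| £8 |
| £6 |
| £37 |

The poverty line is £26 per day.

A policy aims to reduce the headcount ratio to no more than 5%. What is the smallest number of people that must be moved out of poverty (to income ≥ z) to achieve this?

Currently q = 7 of N = 10 are below the line (H = 0.700).
A headcount ratio of at most 5% allows at most ⌊0.05 × 10⌋ = 0 poor people.
So at least 7 − 0 = 7 must be lifted.

7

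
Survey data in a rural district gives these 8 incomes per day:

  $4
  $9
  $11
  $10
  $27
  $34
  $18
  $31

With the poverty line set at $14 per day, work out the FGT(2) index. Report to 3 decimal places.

Below the line: $4, $9, $10, $11 (q = 4 of N = 8).
Relative gaps: (14−4)/14 = 0.7143; (14−9)/14 = 0.3571; (14−10)/14 = 0.2857; (14−11)/14 = 0.2143.
Squared: 0.5102; 0.1276; 0.0816; 0.0459.
Sum = 0.765306; P₂ = 0.765306 / 8 = 0.096.

0.096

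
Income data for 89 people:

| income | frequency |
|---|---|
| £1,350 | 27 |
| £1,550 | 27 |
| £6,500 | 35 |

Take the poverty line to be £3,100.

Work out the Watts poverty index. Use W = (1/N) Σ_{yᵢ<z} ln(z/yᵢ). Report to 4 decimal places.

0.4625

Below the line: 27×£1,350, 27×£1,550 (q = 54 of N = 89).
Log shortfalls: ln(3100/1350) = 0.8313 (×27); ln(3100/1550) = 0.6931 (×27).
W = 41.160007 / 89 = 0.4625.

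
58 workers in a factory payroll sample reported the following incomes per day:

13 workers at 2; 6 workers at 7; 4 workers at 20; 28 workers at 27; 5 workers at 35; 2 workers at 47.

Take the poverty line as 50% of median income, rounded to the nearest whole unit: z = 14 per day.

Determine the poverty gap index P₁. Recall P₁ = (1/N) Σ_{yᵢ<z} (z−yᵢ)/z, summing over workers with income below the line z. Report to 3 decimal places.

Below z: 13×2, 6×7 (q = 19 of N = 58).
Shortfall ratios: (14−2)/14 = 0.8571 (×13); (14−7)/14 = 0.5000 (×6).
Σ = 14.142857. Dividing by the full population N = 58 gives P₁ = 0.244.

0.244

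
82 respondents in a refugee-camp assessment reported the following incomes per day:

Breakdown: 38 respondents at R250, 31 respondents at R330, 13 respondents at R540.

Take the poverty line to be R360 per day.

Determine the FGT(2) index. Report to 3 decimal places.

Below the line: 38×R250, 31×R330 (q = 69 of N = 82).
Gap ratios (z−y)/z: (360−250)/360 = 0.3056 (×38); (360−330)/360 = 0.0833 (×31).
Squared: 0.0934 (×38); 0.0069 (×31).
Sum = 3.763117; P₂ = 3.763117 / 82 = 0.046.

0.046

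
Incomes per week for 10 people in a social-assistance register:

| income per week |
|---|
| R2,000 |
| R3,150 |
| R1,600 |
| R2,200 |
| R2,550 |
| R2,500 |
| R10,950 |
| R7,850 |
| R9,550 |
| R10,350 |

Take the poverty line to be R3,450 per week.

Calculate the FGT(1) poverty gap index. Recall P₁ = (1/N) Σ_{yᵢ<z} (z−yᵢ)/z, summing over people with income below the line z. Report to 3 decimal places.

0.194

Below the line: R1,600, R2,000, R2,200, R2,500, R2,550, R3,150 (q = 6 of N = 10).
Normalized shortfalls: (3450−1600)/3450 = 0.5362; (3450−2000)/3450 = 0.4203; (3450−2200)/3450 = 0.3623; (3450−2500)/3450 = 0.2754; (3450−2550)/3450 = 0.2609; (3450−3150)/3450 = 0.0870.
Σ = 1.942029. Dividing by the full population N = 10 gives P₁ = 0.194.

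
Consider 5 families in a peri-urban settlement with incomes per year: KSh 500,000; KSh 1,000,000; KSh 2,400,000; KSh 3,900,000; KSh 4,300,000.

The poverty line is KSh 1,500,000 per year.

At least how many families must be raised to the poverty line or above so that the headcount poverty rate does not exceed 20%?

1

Currently q = 2 of N = 5 are below the line (H = 0.400).
A headcount ratio of at most 20% allows at most ⌊0.20 × 5⌋ = 1 poor families.
So at least 2 − 1 = 1 must be lifted.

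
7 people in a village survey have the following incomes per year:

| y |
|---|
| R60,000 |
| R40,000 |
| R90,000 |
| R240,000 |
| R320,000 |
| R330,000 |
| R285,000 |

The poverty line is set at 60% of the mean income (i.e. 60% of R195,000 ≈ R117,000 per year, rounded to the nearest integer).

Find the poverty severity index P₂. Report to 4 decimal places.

0.1034

Poor units: R40,000, R60,000, R90,000 (q = 3 of N = 7).
Relative gaps: (117000−40000)/117000 = 0.6581; (117000−60000)/117000 = 0.4872; (117000−90000)/117000 = 0.2308.
Squared: 0.4331; 0.2373; 0.0533.
Sum = 0.723720; P₂ = 0.723720 / 7 = 0.1034.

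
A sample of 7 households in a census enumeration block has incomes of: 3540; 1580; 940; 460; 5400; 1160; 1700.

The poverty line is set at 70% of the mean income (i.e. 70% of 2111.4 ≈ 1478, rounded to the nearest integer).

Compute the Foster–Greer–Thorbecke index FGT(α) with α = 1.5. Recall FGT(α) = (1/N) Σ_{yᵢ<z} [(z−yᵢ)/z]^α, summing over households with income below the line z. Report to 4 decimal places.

Below z: 460, 940, 1160 (q = 3 of N = 7).
Normalized shortfalls: (1478−460)/1478 = 0.6888; (1478−940)/1478 = 0.3640; (1478−1160)/1478 = 0.2152.
Raised to α = 1.5: 0.57162; 0.21961; 0.09980.
Sum = 0.891038; FGT(1.5) = 0.891038 / 7 = 0.1273.

0.1273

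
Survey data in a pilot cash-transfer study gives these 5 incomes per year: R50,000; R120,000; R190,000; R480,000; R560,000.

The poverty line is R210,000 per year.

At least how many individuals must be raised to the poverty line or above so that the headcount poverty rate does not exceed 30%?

2

3 of the 5 individuals are poor, so H = 3/5 = 0.600.
A headcount ratio of at most 30% allows at most ⌊0.30 × 5⌋ = 1 poor individuals.
So at least 3 − 1 = 2 must be lifted.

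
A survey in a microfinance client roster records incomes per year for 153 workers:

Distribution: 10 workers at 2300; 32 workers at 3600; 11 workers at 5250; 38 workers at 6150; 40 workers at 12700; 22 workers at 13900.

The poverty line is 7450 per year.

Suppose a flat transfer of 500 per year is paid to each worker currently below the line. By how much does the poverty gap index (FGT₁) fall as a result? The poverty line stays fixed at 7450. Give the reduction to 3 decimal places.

Before: below the line — 10×2300, 32×3600, 11×5250, 38×6150; poverty gap index (FGT₁) = 0.21784.
After the 500 transfer: below the line — 10×2800, 32×4100, 11×5750, 38×6650; poverty gap index (FGT₁) = 0.17792.
Reduction = 0.21784 − 0.17792 = 0.040.

0.040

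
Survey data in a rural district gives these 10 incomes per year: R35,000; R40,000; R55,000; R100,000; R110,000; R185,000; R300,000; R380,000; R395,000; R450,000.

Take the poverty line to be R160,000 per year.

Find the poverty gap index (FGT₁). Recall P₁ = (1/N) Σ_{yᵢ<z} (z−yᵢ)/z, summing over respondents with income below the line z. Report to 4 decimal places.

0.2875

Below the line: R35,000, R40,000, R55,000, R100,000, R110,000 (q = 5 of N = 10).
Relative gaps: (160000−35000)/160000 = 0.7812; (160000−40000)/160000 = 0.7500; (160000−55000)/160000 = 0.6562; (160000−100000)/160000 = 0.3750; (160000−110000)/160000 = 0.3125.
Sum of shortfalls = 2.875000; P₁ averages over all N: 2.875000 / 10 = 0.2875.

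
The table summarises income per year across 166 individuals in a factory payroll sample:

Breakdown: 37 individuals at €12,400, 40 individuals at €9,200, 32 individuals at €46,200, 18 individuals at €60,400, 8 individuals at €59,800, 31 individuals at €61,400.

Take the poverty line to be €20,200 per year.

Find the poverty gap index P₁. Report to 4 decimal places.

Below z: 40×€9,200, 37×€12,400 (q = 77 of N = 166).
Shortfall ratios: (20200−9200)/20200 = 0.5446 (×40); (20200−12400)/20200 = 0.3861 (×37).
Σ = 36.069307. Dividing by the full population N = 166 gives P₁ = 0.2173.

0.2173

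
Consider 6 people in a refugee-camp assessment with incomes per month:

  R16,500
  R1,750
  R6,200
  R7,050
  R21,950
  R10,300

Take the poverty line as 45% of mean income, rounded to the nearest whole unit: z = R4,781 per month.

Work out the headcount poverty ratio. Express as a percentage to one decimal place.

1 of the 6 people have income below R4,781.
H = 1/6 = 16.7%.

16.7%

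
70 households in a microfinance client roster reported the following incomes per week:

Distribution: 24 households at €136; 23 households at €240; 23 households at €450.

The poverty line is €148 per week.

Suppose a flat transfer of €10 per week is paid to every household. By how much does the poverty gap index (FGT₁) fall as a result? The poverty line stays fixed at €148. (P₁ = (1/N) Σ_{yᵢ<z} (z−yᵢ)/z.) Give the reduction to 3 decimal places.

0.023

Before: below the line — 24×€136; poverty gap index (FGT₁) = 0.02780.
After the €10 transfer: below the line — 24×€146; poverty gap index (FGT₁) = 0.00463.
Reduction = 0.02780 − 0.00463 = 0.023.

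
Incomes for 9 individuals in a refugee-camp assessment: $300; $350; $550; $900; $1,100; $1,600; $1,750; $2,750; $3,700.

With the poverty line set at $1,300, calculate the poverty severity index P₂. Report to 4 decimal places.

Below the line: $300, $350, $550, $900, $1,100 (q = 5 of N = 9).
Shortfall ratios: (1300−300)/1300 = 0.7692; (1300−350)/1300 = 0.7308; (1300−550)/1300 = 0.5769; (1300−900)/1300 = 0.3077; (1300−1100)/1300 = 0.1538.
Squared: 0.5917; 0.5340; 0.3328; 0.0947; 0.0237.
Sum = 1.576923; P₂ = 1.576923 / 9 = 0.1752.

0.1752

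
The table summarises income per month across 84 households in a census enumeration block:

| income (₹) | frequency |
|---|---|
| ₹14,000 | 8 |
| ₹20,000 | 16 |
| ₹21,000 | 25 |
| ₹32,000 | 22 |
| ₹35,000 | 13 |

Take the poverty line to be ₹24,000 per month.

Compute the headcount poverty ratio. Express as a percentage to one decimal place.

58.3%

49 of the 84 households have income below ₹24,000.
H = 49/84 = 58.3%.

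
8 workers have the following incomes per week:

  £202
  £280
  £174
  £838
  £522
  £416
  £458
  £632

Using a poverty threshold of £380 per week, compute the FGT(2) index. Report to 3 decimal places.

0.073

Incomes under z: £174, £202, £280 (q = 3 of N = 8).
Shortfall ratios: (380−174)/380 = 0.5421; (380−202)/380 = 0.4684; (380−280)/380 = 0.2632.
Squared: 0.2939; 0.2194; 0.0693.
Sum = 0.582548; P₂ = 0.582548 / 8 = 0.073.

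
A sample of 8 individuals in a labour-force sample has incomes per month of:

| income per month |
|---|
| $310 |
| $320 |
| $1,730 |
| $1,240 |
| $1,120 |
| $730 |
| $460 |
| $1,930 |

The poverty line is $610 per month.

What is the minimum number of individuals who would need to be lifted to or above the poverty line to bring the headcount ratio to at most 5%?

Currently q = 3 of N = 8 are below the line (H = 0.375).
A headcount ratio of at most 5% allows at most ⌊0.05 × 8⌋ = 0 poor individuals.
So at least 3 − 0 = 3 must be lifted.

3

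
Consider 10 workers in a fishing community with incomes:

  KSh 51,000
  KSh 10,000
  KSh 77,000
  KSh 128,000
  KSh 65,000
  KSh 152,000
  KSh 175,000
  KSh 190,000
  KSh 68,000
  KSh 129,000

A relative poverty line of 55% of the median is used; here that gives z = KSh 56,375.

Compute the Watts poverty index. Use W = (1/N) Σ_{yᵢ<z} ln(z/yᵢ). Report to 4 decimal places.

0.1830

Below the line: KSh 10,000, KSh 51,000 (q = 2 of N = 10).
ln(z/y) terms: ln(56375/10000) = 1.7294; ln(56375/51000) = 0.1002.
W = 1.829641 / 10 = 0.1830.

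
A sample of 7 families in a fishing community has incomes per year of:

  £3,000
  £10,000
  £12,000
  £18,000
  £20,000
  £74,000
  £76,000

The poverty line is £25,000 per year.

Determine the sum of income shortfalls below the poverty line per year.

Below the line: £3,000, £10,000, £12,000, £18,000, £20,000 (q = 5 of N = 7).
Individual gaps: 25000−3000 = 22000; 25000−10000 = 15000; 25000−12000 = 13000; 25000−18000 = 7000; 25000−20000 = 5000.
Aggregate gap = £62,000.

£62,000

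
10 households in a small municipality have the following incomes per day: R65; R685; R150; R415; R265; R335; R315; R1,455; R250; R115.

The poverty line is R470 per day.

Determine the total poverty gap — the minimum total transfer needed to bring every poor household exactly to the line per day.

R1,850

Incomes under z: R65, R115, R150, R250, R265, R315, R335, R415 (q = 8 of N = 10).
Individual gaps: 470−65 = 405; 470−115 = 355; 470−150 = 320; 470−250 = 220; 470−265 = 205; 470−315 = 155; 470−335 = 135; 470−415 = 55.
Aggregate gap = R1,850.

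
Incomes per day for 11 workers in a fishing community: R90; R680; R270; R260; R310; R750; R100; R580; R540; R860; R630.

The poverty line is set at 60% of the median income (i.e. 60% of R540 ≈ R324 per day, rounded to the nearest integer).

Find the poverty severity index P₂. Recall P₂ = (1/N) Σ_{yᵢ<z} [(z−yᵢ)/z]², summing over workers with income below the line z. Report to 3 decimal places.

0.097

Incomes under z: R90, R100, R260, R270, R310 (q = 5 of N = 11).
Normalized shortfalls: (324−90)/324 = 0.7222; (324−100)/324 = 0.6914; (324−260)/324 = 0.1975; (324−270)/324 = 0.1667; (324−310)/324 = 0.0432.
Squared: 0.5216; 0.4780; 0.0390; 0.0278; 0.0019.
Sum = 1.068244; P₂ = 1.068244 / 11 = 0.097.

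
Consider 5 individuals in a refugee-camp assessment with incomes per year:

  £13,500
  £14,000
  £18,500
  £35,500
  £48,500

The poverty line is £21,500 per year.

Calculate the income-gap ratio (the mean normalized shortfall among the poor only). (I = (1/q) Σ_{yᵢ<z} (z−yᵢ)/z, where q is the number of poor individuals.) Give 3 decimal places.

Incomes under z: £13,500, £14,000, £18,500 (q = 3 of N = 5).
Relative gaps: 0.3721, 0.3488, 0.1395; sum = 0.860465.
The income-gap ratio divides by q (the poor only): 0.860465 / 3 = 0.287.

0.287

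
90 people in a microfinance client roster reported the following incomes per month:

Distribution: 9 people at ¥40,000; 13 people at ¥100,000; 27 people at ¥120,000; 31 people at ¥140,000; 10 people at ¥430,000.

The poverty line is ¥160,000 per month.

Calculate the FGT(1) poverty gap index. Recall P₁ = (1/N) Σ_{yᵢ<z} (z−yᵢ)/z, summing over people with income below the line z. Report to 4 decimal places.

Poor units: 9×¥40,000, 13×¥100,000, 27×¥120,000, 31×¥140,000 (q = 80 of N = 90).
Shortfall ratios: (160000−40000)/160000 = 0.7500 (×9); (160000−100000)/160000 = 0.3750 (×13); (160000−120000)/160000 = 0.2500 (×27); (160000−140000)/160000 = 0.1250 (×31).
Sum of shortfalls = 22.250000; P₁ averages over all N: 22.250000 / 90 = 0.2472.

0.2472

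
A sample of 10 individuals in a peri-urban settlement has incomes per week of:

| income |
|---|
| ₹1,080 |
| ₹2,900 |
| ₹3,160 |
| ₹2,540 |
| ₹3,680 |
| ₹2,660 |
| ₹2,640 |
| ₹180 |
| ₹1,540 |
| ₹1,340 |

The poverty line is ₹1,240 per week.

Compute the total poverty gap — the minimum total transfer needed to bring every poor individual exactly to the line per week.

₹1,220

Below z: ₹180, ₹1,080 (q = 2 of N = 10).
Individual gaps: 1240−180 = 1060; 1240−1080 = 160.
Aggregate gap = ₹1,220.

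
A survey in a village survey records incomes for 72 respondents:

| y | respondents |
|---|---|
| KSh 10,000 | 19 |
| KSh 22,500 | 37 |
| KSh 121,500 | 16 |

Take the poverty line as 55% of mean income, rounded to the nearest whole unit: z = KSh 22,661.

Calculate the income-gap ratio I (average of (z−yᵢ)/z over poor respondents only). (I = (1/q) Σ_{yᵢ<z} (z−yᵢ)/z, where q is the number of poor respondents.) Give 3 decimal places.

Below the line: 19×KSh 10,000, 37×KSh 22,500 (q = 56 of N = 72).
Relative gaps: 0.5587 (×19), 0.0071 (×37); sum = 10.878425.
I averages over the q = 56 poor units only: 10.878425 / 56 = 0.194.

0.194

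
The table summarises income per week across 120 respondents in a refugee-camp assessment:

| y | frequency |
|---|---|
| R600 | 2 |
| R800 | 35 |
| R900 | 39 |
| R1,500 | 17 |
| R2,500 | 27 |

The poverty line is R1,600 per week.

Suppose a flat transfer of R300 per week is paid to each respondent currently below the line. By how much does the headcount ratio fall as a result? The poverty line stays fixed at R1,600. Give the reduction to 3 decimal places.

0.142

Before: below the line — 2×R600, 35×R800, 39×R900, 17×R1,500; headcount ratio = 0.77500.
After the R300 transfer: below the line — 2×R900, 35×R1,100, 39×R1,200; headcount ratio = 0.63333.
Reduction = 0.77500 − 0.63333 = 0.142.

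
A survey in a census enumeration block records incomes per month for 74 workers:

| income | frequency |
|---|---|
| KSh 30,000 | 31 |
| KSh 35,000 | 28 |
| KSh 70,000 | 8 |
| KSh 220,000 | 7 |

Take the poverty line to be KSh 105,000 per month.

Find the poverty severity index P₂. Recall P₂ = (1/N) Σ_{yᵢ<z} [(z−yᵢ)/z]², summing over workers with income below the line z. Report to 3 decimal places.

0.394

Incomes under z: 31×KSh 30,000, 28×KSh 35,000, 8×KSh 70,000 (q = 67 of N = 74).
Shortfall ratios: (105000−30000)/105000 = 0.7143 (×31); (105000−35000)/105000 = 0.6667 (×28); (105000−70000)/105000 = 0.3333 (×8).
Squared: 0.5102 (×31); 0.4444 (×28); 0.1111 (×8).
Sum = 29.149660; P₂ = 29.149660 / 74 = 0.394.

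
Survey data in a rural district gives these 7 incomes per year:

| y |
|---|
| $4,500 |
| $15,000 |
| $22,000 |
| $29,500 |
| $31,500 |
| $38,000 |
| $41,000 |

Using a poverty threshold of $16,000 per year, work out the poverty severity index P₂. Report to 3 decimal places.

Poor units: $4,500, $15,000 (q = 2 of N = 7).
Relative gaps: (16000−4500)/16000 = 0.7188; (16000−15000)/16000 = 0.0625.
Squared: 0.5166; 0.0039.
Sum = 0.520508; P₂ = 0.520508 / 7 = 0.074.

0.074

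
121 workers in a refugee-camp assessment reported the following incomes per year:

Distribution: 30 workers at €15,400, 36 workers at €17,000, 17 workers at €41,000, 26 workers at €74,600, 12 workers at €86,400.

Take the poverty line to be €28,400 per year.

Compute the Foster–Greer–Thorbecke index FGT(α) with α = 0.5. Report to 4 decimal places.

Poor units: 30×€15,400, 36×€17,000 (q = 66 of N = 121).
Normalized shortfalls: (28400−15400)/28400 = 0.4577 (×30); (28400−17000)/28400 = 0.4014 (×36).
Raised to α = 0.5: 0.67657 (×30); 0.63357 (×36).
Sum = 43.105538; FGT(0.5) = 43.105538 / 121 = 0.3562.

0.3562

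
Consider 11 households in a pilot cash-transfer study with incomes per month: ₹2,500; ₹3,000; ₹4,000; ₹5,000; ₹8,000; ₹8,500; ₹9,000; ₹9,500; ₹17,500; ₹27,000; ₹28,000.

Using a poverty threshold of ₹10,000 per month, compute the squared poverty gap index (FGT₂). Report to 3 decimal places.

0.158

Below z: ₹2,500, ₹3,000, ₹4,000, ₹5,000, ₹8,000, ₹8,500, ₹9,000, ₹9,500 (q = 8 of N = 11).
Normalized shortfalls: (10000−2500)/10000 = 0.7500; (10000−3000)/10000 = 0.7000; (10000−4000)/10000 = 0.6000; (10000−5000)/10000 = 0.5000; (10000−8000)/10000 = 0.2000; (10000−8500)/10000 = 0.1500; (10000−9000)/10000 = 0.1000; (10000−9500)/10000 = 0.0500.
Squared: 0.5625; 0.4900; 0.3600; 0.2500; 0.0400; 0.0225; 0.0100; 0.0025.
Sum = 1.737500; P₂ = 1.737500 / 11 = 0.158.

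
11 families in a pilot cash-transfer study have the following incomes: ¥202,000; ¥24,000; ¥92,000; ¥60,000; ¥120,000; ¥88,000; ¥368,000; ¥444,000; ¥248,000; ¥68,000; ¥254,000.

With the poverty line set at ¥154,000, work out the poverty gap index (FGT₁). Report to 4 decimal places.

0.2786

Below the line: ¥24,000, ¥60,000, ¥68,000, ¥88,000, ¥92,000, ¥120,000 (q = 6 of N = 11).
Gap ratios (z−y)/z: (154000−24000)/154000 = 0.8442; (154000−60000)/154000 = 0.6104; (154000−68000)/154000 = 0.5584; (154000−88000)/154000 = 0.4286; (154000−92000)/154000 = 0.4026; (154000−120000)/154000 = 0.2208.
Σ = 3.064935. Dividing by the full population N = 11 gives P₁ = 0.2786.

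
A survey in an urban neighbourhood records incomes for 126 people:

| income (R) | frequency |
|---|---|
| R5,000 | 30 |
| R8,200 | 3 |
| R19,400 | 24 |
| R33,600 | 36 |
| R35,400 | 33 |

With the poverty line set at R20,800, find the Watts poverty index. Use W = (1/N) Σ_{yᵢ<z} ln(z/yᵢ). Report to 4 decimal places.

0.3748

Below z: 30×R5,000, 3×R8,200, 24×R19,400 (q = 57 of N = 126).
Log shortfalls: ln(20800/5000) = 1.4255 (×30); ln(20800/8200) = 0.9308 (×3); ln(20800/19400) = 0.0697 (×24).
W = 47.230227 / 126 = 0.3748.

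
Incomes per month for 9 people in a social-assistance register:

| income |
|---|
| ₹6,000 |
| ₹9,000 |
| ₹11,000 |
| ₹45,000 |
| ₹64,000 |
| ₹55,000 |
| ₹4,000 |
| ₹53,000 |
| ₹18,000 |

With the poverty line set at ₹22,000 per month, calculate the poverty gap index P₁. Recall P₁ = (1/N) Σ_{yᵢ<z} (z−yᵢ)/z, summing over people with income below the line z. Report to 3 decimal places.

0.313

Poor units: ₹4,000, ₹6,000, ₹9,000, ₹11,000, ₹18,000 (q = 5 of N = 9).
Gap ratios (z−y)/z: (22000−4000)/22000 = 0.8182; (22000−6000)/22000 = 0.7273; (22000−9000)/22000 = 0.5909; (22000−11000)/22000 = 0.5000; (22000−18000)/22000 = 0.1818.
Sum of shortfalls = 2.818182; P₁ averages over all N: 2.818182 / 9 = 0.313.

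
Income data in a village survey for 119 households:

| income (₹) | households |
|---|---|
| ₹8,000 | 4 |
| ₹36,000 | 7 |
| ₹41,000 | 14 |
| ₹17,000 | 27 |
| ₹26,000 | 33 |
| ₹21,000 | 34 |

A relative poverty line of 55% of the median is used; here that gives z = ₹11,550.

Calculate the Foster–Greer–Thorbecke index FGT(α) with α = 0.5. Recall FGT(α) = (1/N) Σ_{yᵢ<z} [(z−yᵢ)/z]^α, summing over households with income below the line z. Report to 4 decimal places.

Below the line: 4×₹8,000 (q = 4 of N = 119).
Gap ratios (z−y)/z: (11550−8000)/11550 = 0.3074 (×4).
Raised to α = 0.5: 0.55440 (×4).
Sum = 2.217600; FGT(0.5) = 2.217600 / 119 = 0.0186.

0.0186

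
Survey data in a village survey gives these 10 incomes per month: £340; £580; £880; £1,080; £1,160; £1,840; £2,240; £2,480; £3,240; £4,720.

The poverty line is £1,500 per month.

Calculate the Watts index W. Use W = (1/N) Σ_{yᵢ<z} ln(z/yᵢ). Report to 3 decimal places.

Below the line: £340, £580, £880, £1,080, £1,160 (q = 5 of N = 10).
Log shortfalls: ln(1500/340) = 1.4843; ln(1500/580) = 0.9502; ln(1500/880) = 0.5333; ln(1500/1080) = 0.3285; ln(1500/1160) = 0.2570.
W = 3.553315 / 10 = 0.355.

0.355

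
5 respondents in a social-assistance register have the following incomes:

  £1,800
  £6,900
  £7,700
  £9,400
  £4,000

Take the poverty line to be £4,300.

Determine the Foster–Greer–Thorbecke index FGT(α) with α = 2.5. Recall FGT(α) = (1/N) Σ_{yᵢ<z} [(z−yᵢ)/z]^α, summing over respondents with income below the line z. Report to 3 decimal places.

0.052

Incomes under z: £1,800, £4,000 (q = 2 of N = 5).
Shortfall ratios: (4300−1800)/4300 = 0.5814; (4300−4000)/4300 = 0.0698.
Raised to α = 2.5: 0.25774; 0.00129.
Sum = 0.259024; FGT(2.5) = 0.259024 / 5 = 0.052.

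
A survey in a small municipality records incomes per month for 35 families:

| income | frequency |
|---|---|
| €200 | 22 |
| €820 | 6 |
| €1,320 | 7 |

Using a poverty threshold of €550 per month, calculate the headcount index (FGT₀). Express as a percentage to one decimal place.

22 of the 35 families have income below €550.
H = 22/35 = 62.9%.

62.9%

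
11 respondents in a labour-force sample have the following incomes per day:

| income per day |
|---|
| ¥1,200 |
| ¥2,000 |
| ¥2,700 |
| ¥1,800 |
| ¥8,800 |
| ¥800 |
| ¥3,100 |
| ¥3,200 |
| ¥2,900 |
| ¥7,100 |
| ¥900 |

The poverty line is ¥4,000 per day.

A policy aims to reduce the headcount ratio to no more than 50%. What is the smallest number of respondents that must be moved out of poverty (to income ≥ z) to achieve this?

4

Currently q = 9 of N = 11 are below the line (H = 0.818).
A headcount ratio of at most 50% allows at most ⌊0.50 × 11⌋ = 5 poor respondents.
So at least 9 − 5 = 4 must be lifted.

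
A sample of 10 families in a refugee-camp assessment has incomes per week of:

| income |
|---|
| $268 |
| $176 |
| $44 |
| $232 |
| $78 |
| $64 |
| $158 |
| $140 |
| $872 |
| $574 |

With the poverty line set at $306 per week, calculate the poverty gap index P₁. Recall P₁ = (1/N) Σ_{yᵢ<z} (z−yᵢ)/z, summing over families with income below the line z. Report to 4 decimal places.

0.4209

Poor units: $44, $64, $78, $140, $158, $176, $232, $268 (q = 8 of N = 10).
Normalized shortfalls: (306−44)/306 = 0.8562; (306−64)/306 = 0.7908; (306−78)/306 = 0.7451; (306−140)/306 = 0.5425; (306−158)/306 = 0.4837; (306−176)/306 = 0.4248; (306−232)/306 = 0.2418; (306−268)/306 = 0.1242.
Sum of shortfalls = 4.209150; P₁ averages over all N: 4.209150 / 10 = 0.4209.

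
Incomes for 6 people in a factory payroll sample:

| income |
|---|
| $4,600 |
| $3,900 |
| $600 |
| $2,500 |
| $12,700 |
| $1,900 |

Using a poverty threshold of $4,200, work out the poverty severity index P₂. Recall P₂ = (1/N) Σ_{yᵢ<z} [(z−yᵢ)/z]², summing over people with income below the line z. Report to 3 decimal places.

0.201

Below the line: $600, $1,900, $2,500, $3,900 (q = 4 of N = 6).
Gap ratios (z−y)/z: (4200−600)/4200 = 0.8571; (4200−1900)/4200 = 0.5476; (4200−2500)/4200 = 0.4048; (4200−3900)/4200 = 0.0714.
Squared: 0.7347; 0.2999; 0.1638; 0.0051.
Sum = 1.203515; P₂ = 1.203515 / 6 = 0.201.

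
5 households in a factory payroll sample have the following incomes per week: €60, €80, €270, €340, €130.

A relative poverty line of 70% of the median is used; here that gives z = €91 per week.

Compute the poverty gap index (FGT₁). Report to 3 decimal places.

0.092

Poor units: €60, €80 (q = 2 of N = 5).
Normalized shortfalls: (91−60)/91 = 0.3407; (91−80)/91 = 0.1209.
Σ = 0.461538. Dividing by the full population N = 5 gives P₁ = 0.092.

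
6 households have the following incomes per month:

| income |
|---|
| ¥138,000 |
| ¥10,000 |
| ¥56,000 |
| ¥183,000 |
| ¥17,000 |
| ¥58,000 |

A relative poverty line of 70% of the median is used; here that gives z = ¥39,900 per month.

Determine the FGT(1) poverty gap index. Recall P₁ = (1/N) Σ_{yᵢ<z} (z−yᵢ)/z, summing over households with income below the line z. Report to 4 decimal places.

Below the line: ¥10,000, ¥17,000 (q = 2 of N = 6).
Shortfall ratios: (39900−10000)/39900 = 0.7494; (39900−17000)/39900 = 0.5739.
Sum of shortfalls = 1.323308; P₁ averages over all N: 1.323308 / 6 = 0.2206.

0.2206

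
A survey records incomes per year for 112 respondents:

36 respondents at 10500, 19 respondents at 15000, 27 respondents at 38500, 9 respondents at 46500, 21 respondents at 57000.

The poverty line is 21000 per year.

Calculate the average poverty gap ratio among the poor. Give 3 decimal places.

0.426

Incomes under z: 36×10500, 19×15000 (q = 55 of N = 112).
Shortfall ratios (z−y)/z: 0.5000 (×36), 0.2857 (×19); sum = 23.428571.
The income-gap ratio divides by q (the poor only): 23.428571 / 55 = 0.426.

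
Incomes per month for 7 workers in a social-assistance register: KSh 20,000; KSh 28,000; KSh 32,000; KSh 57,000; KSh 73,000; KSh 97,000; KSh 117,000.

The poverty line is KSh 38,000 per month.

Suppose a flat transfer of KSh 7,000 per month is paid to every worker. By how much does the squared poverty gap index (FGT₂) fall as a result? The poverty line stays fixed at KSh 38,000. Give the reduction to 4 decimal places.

Before: below the line — KSh 20,000, KSh 28,000, KSh 32,000; squared poverty gap index (FGT₂) = 0.045509.
After the KSh 7,000 transfer: below the line — KSh 27,000, KSh 35,000; squared poverty gap index (FGT₂) = 0.012861.
Reduction = 0.045509 − 0.012861 = 0.0326.

0.0326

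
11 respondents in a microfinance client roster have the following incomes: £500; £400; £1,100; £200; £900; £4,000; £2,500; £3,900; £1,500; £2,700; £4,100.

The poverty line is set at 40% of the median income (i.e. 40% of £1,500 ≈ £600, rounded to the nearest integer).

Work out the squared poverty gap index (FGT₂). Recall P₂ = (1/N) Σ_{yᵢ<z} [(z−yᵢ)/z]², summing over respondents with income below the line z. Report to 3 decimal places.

0.053

Below z: £200, £400, £500 (q = 3 of N = 11).
Shortfall ratios: (600−200)/600 = 0.6667; (600−400)/600 = 0.3333; (600−500)/600 = 0.1667.
Squared: 0.4444; 0.1111; 0.0278.
Sum = 0.583333; P₂ = 0.583333 / 11 = 0.053.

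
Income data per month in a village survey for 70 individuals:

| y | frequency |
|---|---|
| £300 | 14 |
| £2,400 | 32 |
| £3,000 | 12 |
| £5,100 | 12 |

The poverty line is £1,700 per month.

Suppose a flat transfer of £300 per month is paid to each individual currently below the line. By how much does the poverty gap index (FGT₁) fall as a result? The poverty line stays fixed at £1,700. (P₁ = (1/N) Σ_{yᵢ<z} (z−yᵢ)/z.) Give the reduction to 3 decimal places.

0.035

Before: below the line — 14×£300; poverty gap index (FGT₁) = 0.16471.
After the £300 transfer: below the line — 14×£600; poverty gap index (FGT₁) = 0.12941.
Reduction = 0.16471 − 0.12941 = 0.035.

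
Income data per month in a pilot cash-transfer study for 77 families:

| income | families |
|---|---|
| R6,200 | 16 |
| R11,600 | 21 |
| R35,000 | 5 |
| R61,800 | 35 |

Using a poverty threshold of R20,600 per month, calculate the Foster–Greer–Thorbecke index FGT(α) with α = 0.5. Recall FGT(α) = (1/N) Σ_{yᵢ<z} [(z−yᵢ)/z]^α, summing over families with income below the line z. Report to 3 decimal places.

0.354

Incomes under z: 16×R6,200, 21×R11,600 (q = 37 of N = 77).
Shortfall ratios: (20600−6200)/20600 = 0.6990 (×16); (20600−11600)/20600 = 0.4369 (×21).
Raised to α = 0.5: 0.83608 (×16); 0.66098 (×21).
Sum = 27.257832; FGT(0.5) = 27.257832 / 77 = 0.354.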